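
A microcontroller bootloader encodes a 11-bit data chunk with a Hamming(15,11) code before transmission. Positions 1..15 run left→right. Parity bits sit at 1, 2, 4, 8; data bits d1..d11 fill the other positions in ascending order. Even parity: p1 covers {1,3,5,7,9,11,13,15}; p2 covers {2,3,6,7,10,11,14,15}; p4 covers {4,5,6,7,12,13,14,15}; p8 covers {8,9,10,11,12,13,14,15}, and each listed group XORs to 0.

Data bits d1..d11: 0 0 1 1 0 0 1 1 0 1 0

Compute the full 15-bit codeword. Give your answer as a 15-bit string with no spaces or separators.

Place data at non-parity positions: p1 p2 0 p4 0 1 1 p8 0 0 1 1 0 1 0
p1 (pos 1,3,5,7,9,11,13,15): XOR of data positions = 0⊕0⊕1⊕0⊕1⊕0⊕0 = 0
p2 (pos 2,3,6,7,10,11,14,15): XOR of data positions = 0⊕1⊕1⊕0⊕1⊕1⊕0 = 0
p4 (pos 4,5,6,7,12,13,14,15): XOR of data positions = 0⊕1⊕1⊕1⊕0⊕1⊕0 = 0
p8 (pos 8,9,10,11,12,13,14,15): XOR of data positions = 0⊕0⊕1⊕1⊕0⊕1⊕0 = 1
Codeword: 000001110011010

000001110011010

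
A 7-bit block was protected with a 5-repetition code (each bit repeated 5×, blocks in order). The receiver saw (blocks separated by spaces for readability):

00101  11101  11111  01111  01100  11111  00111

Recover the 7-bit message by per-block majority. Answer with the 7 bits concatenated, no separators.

0111011

Block 1 (00101): 2 ones → 0
Block 2 (11101): 4 ones → 1
Block 3 (11111): 5 ones → 1
Block 4 (01111): 4 ones → 1
Block 5 (01100): 2 ones → 0
Block 6 (11111): 5 ones → 1
Block 7 (00111): 3 ones → 1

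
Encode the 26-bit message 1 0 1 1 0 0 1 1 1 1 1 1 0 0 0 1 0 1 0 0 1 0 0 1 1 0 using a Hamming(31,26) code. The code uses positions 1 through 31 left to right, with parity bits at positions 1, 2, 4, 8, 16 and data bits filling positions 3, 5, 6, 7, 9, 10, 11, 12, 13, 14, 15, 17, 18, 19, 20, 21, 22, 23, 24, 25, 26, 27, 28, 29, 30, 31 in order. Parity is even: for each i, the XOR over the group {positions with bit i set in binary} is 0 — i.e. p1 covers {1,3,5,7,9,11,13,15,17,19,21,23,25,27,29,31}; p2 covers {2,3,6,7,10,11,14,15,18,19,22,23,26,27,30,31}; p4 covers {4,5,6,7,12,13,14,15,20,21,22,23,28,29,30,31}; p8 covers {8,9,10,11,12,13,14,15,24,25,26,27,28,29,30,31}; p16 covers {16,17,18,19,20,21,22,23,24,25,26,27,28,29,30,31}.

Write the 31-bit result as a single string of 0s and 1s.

Place data at non-parity positions: p1 p2 1 p4 0 1 1 p8 0 0 1 1 1 1 1 p16 1 0 0 0 1 0 1 0 0 1 0 0 1 1 0
p1 (pos 1,3,5,7,9,11,13,15,17,19,21,23,25,27,29,31): XOR of data positions = 1⊕0⊕1⊕0⊕1⊕1⊕1⊕1⊕0⊕1⊕1⊕0⊕0⊕1⊕0 = 1
p2 (pos 2,3,6,7,10,11,14,15,18,19,22,23,26,27,30,31): XOR of data positions = 1⊕1⊕1⊕0⊕1⊕1⊕1⊕0⊕0⊕0⊕1⊕1⊕0⊕1⊕0 = 1
p4 (pos 4,5,6,7,12,13,14,15,20,21,22,23,28,29,30,31): XOR of data positions = 0⊕1⊕1⊕1⊕1⊕1⊕1⊕0⊕1⊕0⊕1⊕0⊕1⊕1⊕0 = 0
p8 (pos 8,9,10,11,12,13,14,15,24,25,26,27,28,29,30,31): XOR of data positions = 0⊕0⊕1⊕1⊕1⊕1⊕1⊕0⊕0⊕1⊕0⊕0⊕1⊕1⊕0 = 0
p16 (pos 16,17,18,19,20,21,22,23,24,25,26,27,28,29,30,31): XOR of data positions = 1⊕0⊕0⊕0⊕1⊕0⊕1⊕0⊕0⊕1⊕0⊕0⊕1⊕1⊕0 = 0
Codeword: 1110011000111110100010100100110

1110011000111110100010100100110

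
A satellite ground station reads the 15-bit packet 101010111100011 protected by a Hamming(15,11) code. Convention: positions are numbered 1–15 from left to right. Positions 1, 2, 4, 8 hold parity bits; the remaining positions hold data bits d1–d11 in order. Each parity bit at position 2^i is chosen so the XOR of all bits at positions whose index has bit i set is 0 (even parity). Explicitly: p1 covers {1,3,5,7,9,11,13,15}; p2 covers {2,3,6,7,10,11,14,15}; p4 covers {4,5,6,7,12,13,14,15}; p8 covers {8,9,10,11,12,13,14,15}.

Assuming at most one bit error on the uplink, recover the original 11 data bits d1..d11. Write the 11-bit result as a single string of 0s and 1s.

11011000011

s1 (pos 1,3,5,7,9,11,13,15): 1⊕1⊕1⊕1⊕1⊕0⊕0⊕1 = 0
s2 (pos 2,3,6,7,10,11,14,15): 0⊕1⊕0⊕1⊕1⊕0⊕1⊕1 = 1
s4 (pos 4,5,6,7,12,13,14,15): 0⊕1⊕0⊕1⊕0⊕0⊕1⊕1 = 0
s8 (pos 8,9,10,11,12,13,14,15): 1⊕1⊕1⊕0⊕0⊕0⊕1⊕1 = 1
Syndrome s8…s1 = 1010 → error at position 10.
Flip position 10: 101010111100011 → 101010111000011
Read data bits from positions 3,5,6,7,9,10,11,12,13,14,15: 11011000011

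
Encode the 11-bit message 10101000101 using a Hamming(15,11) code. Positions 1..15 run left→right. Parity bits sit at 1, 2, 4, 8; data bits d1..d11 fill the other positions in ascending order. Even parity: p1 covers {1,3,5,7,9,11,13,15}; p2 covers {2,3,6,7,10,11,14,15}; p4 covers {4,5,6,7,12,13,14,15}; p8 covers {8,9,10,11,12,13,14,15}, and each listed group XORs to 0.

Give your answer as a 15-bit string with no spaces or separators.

Place data at non-parity positions: p1 p2 1 p4 0 1 0 p8 1 0 0 0 1 0 1
p1 (pos 1,3,5,7,9,11,13,15): XOR of data positions = 1⊕0⊕0⊕1⊕0⊕1⊕1 = 0
p2 (pos 2,3,6,7,10,11,14,15): XOR of data positions = 1⊕1⊕0⊕0⊕0⊕0⊕1 = 1
p4 (pos 4,5,6,7,12,13,14,15): XOR of data positions = 0⊕1⊕0⊕0⊕1⊕0⊕1 = 1
p8 (pos 8,9,10,11,12,13,14,15): XOR of data positions = 1⊕0⊕0⊕0⊕1⊕0⊕1 = 1
Codeword: 011101011000101

011101011000101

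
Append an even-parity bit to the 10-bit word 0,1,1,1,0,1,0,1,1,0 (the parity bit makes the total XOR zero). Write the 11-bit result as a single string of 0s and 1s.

01110101100

XOR of the 10 data bits: 0⊕1⊕1⊕1⊕0⊕1⊕0⊕1⊕1⊕0 = 0
Parity bit = 0 (so all 11 bits XOR to 0).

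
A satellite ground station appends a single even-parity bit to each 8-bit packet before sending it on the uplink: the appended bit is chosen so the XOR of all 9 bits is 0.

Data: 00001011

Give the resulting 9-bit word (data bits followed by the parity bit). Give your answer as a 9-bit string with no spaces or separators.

000010111

XOR of the 8 data bits: 0⊕0⊕0⊕0⊕1⊕0⊕1⊕1 = 1
Parity bit = 1 (so all 9 bits XOR to 0).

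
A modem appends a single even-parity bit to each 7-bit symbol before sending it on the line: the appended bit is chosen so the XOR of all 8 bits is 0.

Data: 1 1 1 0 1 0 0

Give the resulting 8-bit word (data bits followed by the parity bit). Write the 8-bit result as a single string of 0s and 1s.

XOR of the 7 data bits: 1⊕1⊕1⊕0⊕1⊕0⊕0 = 0
Parity bit = 0 (so all 8 bits XOR to 0).

11101000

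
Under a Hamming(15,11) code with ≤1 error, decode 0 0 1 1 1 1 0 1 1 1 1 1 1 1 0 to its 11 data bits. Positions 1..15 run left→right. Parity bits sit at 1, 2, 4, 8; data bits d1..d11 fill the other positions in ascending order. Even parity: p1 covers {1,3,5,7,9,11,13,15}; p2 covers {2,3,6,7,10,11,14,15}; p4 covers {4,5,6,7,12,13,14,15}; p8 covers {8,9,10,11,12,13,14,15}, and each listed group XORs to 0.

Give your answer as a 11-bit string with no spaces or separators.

s1 (pos 1,3,5,7,9,11,13,15): 0⊕1⊕1⊕0⊕1⊕1⊕1⊕0 = 1
s2 (pos 2,3,6,7,10,11,14,15): 0⊕1⊕1⊕0⊕1⊕1⊕1⊕0 = 1
s4 (pos 4,5,6,7,12,13,14,15): 1⊕1⊕1⊕0⊕1⊕1⊕1⊕0 = 0
s8 (pos 8,9,10,11,12,13,14,15): 1⊕1⊕1⊕1⊕1⊕1⊕1⊕0 = 1
Syndrome s8…s1 = 1011 → error at position 11.
Flip position 11: 001111011111110 → 001111011101110
Read data bits from positions 3,5,6,7,9,10,11,12,13,14,15: 11101101110

11101101110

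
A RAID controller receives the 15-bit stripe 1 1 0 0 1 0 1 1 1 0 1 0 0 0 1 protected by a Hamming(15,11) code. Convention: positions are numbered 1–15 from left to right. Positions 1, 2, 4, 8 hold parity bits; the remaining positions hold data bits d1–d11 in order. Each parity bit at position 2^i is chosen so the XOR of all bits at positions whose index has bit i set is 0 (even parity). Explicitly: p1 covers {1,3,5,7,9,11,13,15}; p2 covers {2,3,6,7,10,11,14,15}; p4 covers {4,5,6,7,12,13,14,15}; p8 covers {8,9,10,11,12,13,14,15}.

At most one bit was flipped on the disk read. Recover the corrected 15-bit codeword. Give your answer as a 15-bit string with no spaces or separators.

s1 (pos 1,3,5,7,9,11,13,15): 1⊕0⊕1⊕1⊕1⊕1⊕0⊕1 = 0
s2 (pos 2,3,6,7,10,11,14,15): 1⊕0⊕0⊕1⊕0⊕1⊕0⊕1 = 0
s4 (pos 4,5,6,7,12,13,14,15): 0⊕1⊕0⊕1⊕0⊕0⊕0⊕1 = 1
s8 (pos 8,9,10,11,12,13,14,15): 1⊕1⊕0⊕1⊕0⊕0⊕0⊕1 = 0
Syndrome s8…s1 = 0100 → error at position 4.
Flip position 4: 110010111010001 → 110110111010001

110110111010001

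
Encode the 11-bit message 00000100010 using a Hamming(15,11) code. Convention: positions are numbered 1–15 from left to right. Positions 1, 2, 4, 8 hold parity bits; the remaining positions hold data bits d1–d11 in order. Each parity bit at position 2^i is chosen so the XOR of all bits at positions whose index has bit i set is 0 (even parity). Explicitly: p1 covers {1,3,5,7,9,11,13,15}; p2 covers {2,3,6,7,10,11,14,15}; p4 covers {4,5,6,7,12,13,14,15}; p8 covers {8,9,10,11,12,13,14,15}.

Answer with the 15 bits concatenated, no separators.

000100000100010

Place data at non-parity positions: p1 p2 0 p4 0 0 0 p8 0 1 0 0 0 1 0
p1 (pos 1,3,5,7,9,11,13,15): XOR of data positions = 0⊕0⊕0⊕0⊕0⊕0⊕0 = 0
p2 (pos 2,3,6,7,10,11,14,15): XOR of data positions = 0⊕0⊕0⊕1⊕0⊕1⊕0 = 0
p4 (pos 4,5,6,7,12,13,14,15): XOR of data positions = 0⊕0⊕0⊕0⊕0⊕1⊕0 = 1
p8 (pos 8,9,10,11,12,13,14,15): XOR of data positions = 0⊕1⊕0⊕0⊕0⊕1⊕0 = 0
Codeword: 000100000100010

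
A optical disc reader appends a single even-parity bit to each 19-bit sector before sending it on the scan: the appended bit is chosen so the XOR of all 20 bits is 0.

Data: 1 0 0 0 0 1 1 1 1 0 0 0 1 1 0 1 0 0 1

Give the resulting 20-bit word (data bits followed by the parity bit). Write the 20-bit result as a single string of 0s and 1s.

XOR of the 19 data bits: 1⊕0⊕0⊕0⊕0⊕1⊕1⊕1⊕1⊕0⊕0⊕0⊕1⊕1⊕0⊕1⊕0⊕0⊕1 = 1
Parity bit = 1 (so all 20 bits XOR to 0).

10000111100011010011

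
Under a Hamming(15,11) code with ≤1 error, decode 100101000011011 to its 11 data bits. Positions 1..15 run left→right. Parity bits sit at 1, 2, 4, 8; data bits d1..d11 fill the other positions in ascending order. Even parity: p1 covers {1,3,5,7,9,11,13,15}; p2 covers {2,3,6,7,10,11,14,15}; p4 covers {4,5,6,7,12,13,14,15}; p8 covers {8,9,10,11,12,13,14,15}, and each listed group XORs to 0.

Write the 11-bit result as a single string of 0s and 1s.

s1 (pos 1,3,5,7,9,11,13,15): 1⊕0⊕0⊕0⊕0⊕1⊕0⊕1 = 1
s2 (pos 2,3,6,7,10,11,14,15): 0⊕0⊕1⊕0⊕0⊕1⊕1⊕1 = 0
s4 (pos 4,5,6,7,12,13,14,15): 1⊕0⊕1⊕0⊕1⊕0⊕1⊕1 = 1
s8 (pos 8,9,10,11,12,13,14,15): 0⊕0⊕0⊕1⊕1⊕0⊕1⊕1 = 0
Syndrome s8…s1 = 0101 → error at position 5.
Flip position 5: 100101000011011 → 100111000011011
Read data bits from positions 3,5,6,7,9,10,11,12,13,14,15: 01100011011

01100011011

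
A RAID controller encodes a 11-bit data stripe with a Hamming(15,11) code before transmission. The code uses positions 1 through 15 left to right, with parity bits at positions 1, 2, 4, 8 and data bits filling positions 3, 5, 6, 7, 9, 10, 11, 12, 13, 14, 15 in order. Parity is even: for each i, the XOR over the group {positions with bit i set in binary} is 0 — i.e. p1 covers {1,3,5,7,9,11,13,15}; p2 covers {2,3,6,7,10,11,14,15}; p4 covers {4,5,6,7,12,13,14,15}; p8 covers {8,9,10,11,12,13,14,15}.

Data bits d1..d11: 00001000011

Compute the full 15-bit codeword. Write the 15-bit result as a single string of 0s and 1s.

000000011000011

Place data at non-parity positions: p1 p2 0 p4 0 0 0 p8 1 0 0 0 0 1 1
p1 (pos 1,3,5,7,9,11,13,15): XOR of data positions = 0⊕0⊕0⊕1⊕0⊕0⊕1 = 0
p2 (pos 2,3,6,7,10,11,14,15): XOR of data positions = 0⊕0⊕0⊕0⊕0⊕1⊕1 = 0
p4 (pos 4,5,6,7,12,13,14,15): XOR of data positions = 0⊕0⊕0⊕0⊕0⊕1⊕1 = 0
p8 (pos 8,9,10,11,12,13,14,15): XOR of data positions = 1⊕0⊕0⊕0⊕0⊕1⊕1 = 1
Codeword: 000000011000011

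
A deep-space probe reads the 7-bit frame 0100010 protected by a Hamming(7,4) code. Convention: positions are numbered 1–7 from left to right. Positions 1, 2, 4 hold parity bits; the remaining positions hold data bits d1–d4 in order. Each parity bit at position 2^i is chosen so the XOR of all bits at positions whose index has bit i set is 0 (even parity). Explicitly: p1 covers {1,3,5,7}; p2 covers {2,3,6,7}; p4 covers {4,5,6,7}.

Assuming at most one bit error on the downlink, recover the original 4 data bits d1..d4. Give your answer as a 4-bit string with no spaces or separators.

0010

s1 (pos 1,3,5,7): 0⊕0⊕0⊕0 = 0
s2 (pos 2,3,6,7): 1⊕0⊕1⊕0 = 0
s4 (pos 4,5,6,7): 0⊕0⊕1⊕0 = 1
Syndrome s4…s1 = 100 → error at position 4.
Flip position 4: 0100010 → 0101010
Read data bits from positions 3,5,6,7: 0010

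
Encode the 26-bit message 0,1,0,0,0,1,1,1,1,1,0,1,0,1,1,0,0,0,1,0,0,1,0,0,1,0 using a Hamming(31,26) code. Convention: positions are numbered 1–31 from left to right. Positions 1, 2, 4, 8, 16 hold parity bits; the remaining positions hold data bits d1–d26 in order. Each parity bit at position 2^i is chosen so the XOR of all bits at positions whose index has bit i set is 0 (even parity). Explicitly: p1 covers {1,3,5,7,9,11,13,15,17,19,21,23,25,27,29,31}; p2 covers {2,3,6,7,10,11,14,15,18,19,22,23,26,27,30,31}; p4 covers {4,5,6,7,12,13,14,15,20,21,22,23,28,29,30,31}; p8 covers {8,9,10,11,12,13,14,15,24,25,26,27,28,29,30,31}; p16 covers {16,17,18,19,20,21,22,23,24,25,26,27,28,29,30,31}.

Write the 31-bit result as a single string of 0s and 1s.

0000100001111100101100010010010

Place data at non-parity positions: p1 p2 0 p4 1 0 0 p8 0 1 1 1 1 1 0 p16 1 0 1 1 0 0 0 1 0 0 1 0 0 1 0
p1 (pos 1,3,5,7,9,11,13,15,17,19,21,23,25,27,29,31): XOR of data positions = 0⊕1⊕0⊕0⊕1⊕1⊕0⊕1⊕1⊕0⊕0⊕0⊕1⊕0⊕0 = 0
p2 (pos 2,3,6,7,10,11,14,15,18,19,22,23,26,27,30,31): XOR of data positions = 0⊕0⊕0⊕1⊕1⊕1⊕0⊕0⊕1⊕0⊕0⊕0⊕1⊕1⊕0 = 0
p4 (pos 4,5,6,7,12,13,14,15,20,21,22,23,28,29,30,31): XOR of data positions = 1⊕0⊕0⊕1⊕1⊕1⊕0⊕1⊕0⊕0⊕0⊕0⊕0⊕1⊕0 = 0
p8 (pos 8,9,10,11,12,13,14,15,24,25,26,27,28,29,30,31): XOR of data positions = 0⊕1⊕1⊕1⊕1⊕1⊕0⊕1⊕0⊕0⊕1⊕0⊕0⊕1⊕0 = 0
p16 (pos 16,17,18,19,20,21,22,23,24,25,26,27,28,29,30,31): XOR of data positions = 1⊕0⊕1⊕1⊕0⊕0⊕0⊕1⊕0⊕0⊕1⊕0⊕0⊕1⊕0 = 0
Codeword: 0000100001111100101100010010010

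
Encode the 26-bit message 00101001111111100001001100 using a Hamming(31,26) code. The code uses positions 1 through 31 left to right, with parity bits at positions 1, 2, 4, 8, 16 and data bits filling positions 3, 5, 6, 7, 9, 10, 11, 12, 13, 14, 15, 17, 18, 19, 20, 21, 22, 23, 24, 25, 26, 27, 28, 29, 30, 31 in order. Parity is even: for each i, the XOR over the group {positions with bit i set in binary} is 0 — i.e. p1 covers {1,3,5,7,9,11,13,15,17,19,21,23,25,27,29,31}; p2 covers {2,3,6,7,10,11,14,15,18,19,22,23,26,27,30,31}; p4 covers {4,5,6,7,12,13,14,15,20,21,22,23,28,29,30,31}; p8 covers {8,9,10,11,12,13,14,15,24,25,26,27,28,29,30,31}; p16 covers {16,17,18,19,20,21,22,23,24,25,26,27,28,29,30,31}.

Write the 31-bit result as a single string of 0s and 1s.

Place data at non-parity positions: p1 p2 0 p4 0 1 0 p8 1 0 0 1 1 1 1 p16 1 1 1 1 0 0 0 0 1 0 0 1 1 0 0
p1 (pos 1,3,5,7,9,11,13,15,17,19,21,23,25,27,29,31): XOR of data positions = 0⊕0⊕0⊕1⊕0⊕1⊕1⊕1⊕1⊕0⊕0⊕1⊕0⊕1⊕0 = 1
p2 (pos 2,3,6,7,10,11,14,15,18,19,22,23,26,27,30,31): XOR of data positions = 0⊕1⊕0⊕0⊕0⊕1⊕1⊕1⊕1⊕0⊕0⊕0⊕0⊕0⊕0 = 1
p4 (pos 4,5,6,7,12,13,14,15,20,21,22,23,28,29,30,31): XOR of data positions = 0⊕1⊕0⊕1⊕1⊕1⊕1⊕1⊕0⊕0⊕0⊕1⊕1⊕0⊕0 = 0
p8 (pos 8,9,10,11,12,13,14,15,24,25,26,27,28,29,30,31): XOR of data positions = 1⊕0⊕0⊕1⊕1⊕1⊕1⊕0⊕1⊕0⊕0⊕1⊕1⊕0⊕0 = 0
p16 (pos 16,17,18,19,20,21,22,23,24,25,26,27,28,29,30,31): XOR of data positions = 1⊕1⊕1⊕1⊕0⊕0⊕0⊕0⊕1⊕0⊕0⊕1⊕1⊕0⊕0 = 1
Codeword: 1100010010011111111100001001100

1100010010011111111100001001100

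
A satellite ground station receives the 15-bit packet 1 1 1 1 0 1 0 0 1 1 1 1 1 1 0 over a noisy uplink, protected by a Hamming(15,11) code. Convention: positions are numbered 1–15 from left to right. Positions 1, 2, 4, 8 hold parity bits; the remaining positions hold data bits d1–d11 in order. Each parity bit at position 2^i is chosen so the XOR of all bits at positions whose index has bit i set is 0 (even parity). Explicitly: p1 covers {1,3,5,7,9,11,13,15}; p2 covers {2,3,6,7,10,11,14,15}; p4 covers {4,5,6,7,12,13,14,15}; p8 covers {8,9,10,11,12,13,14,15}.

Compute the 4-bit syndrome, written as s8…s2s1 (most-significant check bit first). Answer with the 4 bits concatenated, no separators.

s1 (pos 1,3,5,7,9,11,13,15): 1⊕1⊕0⊕0⊕1⊕1⊕1⊕0 = 1
s2 (pos 2,3,6,7,10,11,14,15): 1⊕1⊕1⊕0⊕1⊕1⊕1⊕0 = 0
s4 (pos 4,5,6,7,12,13,14,15): 1⊕0⊕1⊕0⊕1⊕1⊕1⊕0 = 1
s8 (pos 8,9,10,11,12,13,14,15): 0⊕1⊕1⊕1⊕1⊕1⊕1⊕0 = 0
Syndrome s8…s1 = 0101 → error at position 5.

0101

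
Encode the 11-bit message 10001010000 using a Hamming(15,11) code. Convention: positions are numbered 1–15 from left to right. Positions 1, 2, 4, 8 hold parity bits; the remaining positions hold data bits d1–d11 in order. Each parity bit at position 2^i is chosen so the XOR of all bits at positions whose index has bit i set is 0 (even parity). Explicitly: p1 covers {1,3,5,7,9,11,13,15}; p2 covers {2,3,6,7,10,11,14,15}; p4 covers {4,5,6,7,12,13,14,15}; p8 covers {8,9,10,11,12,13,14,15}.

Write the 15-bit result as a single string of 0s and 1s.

101000001010000

Place data at non-parity positions: p1 p2 1 p4 0 0 0 p8 1 0 1 0 0 0 0
p1 (pos 1,3,5,7,9,11,13,15): XOR of data positions = 1⊕0⊕0⊕1⊕1⊕0⊕0 = 1
p2 (pos 2,3,6,7,10,11,14,15): XOR of data positions = 1⊕0⊕0⊕0⊕1⊕0⊕0 = 0
p4 (pos 4,5,6,7,12,13,14,15): XOR of data positions = 0⊕0⊕0⊕0⊕0⊕0⊕0 = 0
p8 (pos 8,9,10,11,12,13,14,15): XOR of data positions = 1⊕0⊕1⊕0⊕0⊕0⊕0 = 0
Codeword: 101000001010000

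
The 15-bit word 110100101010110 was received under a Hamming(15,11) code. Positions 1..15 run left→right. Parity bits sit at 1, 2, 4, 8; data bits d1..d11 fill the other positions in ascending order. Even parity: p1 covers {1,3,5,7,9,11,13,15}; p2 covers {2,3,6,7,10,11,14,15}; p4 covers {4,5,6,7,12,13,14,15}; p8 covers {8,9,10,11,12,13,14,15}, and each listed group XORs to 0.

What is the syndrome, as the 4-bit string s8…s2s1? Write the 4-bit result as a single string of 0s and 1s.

0001

s1 (pos 1,3,5,7,9,11,13,15): 1⊕0⊕0⊕1⊕1⊕1⊕1⊕0 = 1
s2 (pos 2,3,6,7,10,11,14,15): 1⊕0⊕0⊕1⊕0⊕1⊕1⊕0 = 0
s4 (pos 4,5,6,7,12,13,14,15): 1⊕0⊕0⊕1⊕0⊕1⊕1⊕0 = 0
s8 (pos 8,9,10,11,12,13,14,15): 0⊕1⊕0⊕1⊕0⊕1⊕1⊕0 = 0
Syndrome s8…s1 = 0001 → error at position 1.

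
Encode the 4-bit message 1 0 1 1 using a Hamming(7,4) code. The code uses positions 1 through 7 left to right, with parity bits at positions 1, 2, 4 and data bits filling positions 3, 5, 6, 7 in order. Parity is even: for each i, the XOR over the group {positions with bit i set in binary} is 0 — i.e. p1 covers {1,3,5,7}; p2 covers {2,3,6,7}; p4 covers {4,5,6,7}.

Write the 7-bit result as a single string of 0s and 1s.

Place data at non-parity positions: p1 p2 1 p4 0 1 1
p1 (pos 1,3,5,7): XOR of data positions = 1⊕0⊕1 = 0
p2 (pos 2,3,6,7): XOR of data positions = 1⊕1⊕1 = 1
p4 (pos 4,5,6,7): XOR of data positions = 0⊕1⊕1 = 0
Codeword: 0110011

0110011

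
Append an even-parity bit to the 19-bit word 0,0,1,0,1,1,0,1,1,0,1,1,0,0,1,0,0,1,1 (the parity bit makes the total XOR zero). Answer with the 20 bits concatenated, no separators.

00101101101100100110

XOR of the 19 data bits: 0⊕0⊕1⊕0⊕1⊕1⊕0⊕1⊕1⊕0⊕1⊕1⊕0⊕0⊕1⊕0⊕0⊕1⊕1 = 0
Parity bit = 0 (so all 20 bits XOR to 0).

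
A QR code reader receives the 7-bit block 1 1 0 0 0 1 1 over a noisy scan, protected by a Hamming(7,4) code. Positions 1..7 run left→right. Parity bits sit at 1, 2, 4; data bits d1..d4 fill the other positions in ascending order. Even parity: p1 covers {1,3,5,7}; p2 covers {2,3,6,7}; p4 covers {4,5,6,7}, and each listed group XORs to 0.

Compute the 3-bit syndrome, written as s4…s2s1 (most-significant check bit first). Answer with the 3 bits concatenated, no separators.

s1 (pos 1,3,5,7): 1⊕0⊕0⊕1 = 0
s2 (pos 2,3,6,7): 1⊕0⊕1⊕1 = 1
s4 (pos 4,5,6,7): 0⊕0⊕1⊕1 = 0
Syndrome s4…s1 = 010 → error at position 2.

010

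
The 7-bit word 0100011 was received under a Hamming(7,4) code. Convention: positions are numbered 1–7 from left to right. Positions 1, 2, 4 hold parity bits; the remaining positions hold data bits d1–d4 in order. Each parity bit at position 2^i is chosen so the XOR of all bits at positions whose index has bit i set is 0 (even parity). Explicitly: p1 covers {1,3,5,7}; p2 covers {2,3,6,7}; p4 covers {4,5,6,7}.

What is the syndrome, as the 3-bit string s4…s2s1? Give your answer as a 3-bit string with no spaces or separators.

011

s1 (pos 1,3,5,7): 0⊕0⊕0⊕1 = 1
s2 (pos 2,3,6,7): 1⊕0⊕1⊕1 = 1
s4 (pos 4,5,6,7): 0⊕0⊕1⊕1 = 0
Syndrome s4…s1 = 011 → error at position 3.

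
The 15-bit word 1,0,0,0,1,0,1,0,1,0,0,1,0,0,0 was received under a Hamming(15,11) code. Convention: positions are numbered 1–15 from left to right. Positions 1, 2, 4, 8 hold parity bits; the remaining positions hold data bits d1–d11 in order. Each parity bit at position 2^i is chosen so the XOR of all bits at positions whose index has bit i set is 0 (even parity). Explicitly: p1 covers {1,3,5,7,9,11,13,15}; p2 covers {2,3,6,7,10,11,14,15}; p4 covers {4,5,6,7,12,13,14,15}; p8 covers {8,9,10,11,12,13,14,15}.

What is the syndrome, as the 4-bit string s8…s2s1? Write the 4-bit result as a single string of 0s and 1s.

0110

s1 (pos 1,3,5,7,9,11,13,15): 1⊕0⊕1⊕1⊕1⊕0⊕0⊕0 = 0
s2 (pos 2,3,6,7,10,11,14,15): 0⊕0⊕0⊕1⊕0⊕0⊕0⊕0 = 1
s4 (pos 4,5,6,7,12,13,14,15): 0⊕1⊕0⊕1⊕1⊕0⊕0⊕0 = 1
s8 (pos 8,9,10,11,12,13,14,15): 0⊕1⊕0⊕0⊕1⊕0⊕0⊕0 = 0
Syndrome s8…s1 = 0110 → error at position 6.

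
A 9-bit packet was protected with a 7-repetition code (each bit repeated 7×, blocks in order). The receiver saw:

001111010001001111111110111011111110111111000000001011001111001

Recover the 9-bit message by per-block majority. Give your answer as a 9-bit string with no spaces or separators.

Block 1 (0011110): 4 ones → 1
Block 2 (1000100): 2 ones → 0
Block 3 (1111111): 7 ones → 1
Block 4 (1101110): 5 ones → 1
Block 5 (1111111): 7 ones → 1
Block 6 (0111111): 6 ones → 1
Block 7 (0000000): 0 ones → 0
Block 8 (0101100): 3 ones → 0
Block 9 (1111001): 5 ones → 1

101111001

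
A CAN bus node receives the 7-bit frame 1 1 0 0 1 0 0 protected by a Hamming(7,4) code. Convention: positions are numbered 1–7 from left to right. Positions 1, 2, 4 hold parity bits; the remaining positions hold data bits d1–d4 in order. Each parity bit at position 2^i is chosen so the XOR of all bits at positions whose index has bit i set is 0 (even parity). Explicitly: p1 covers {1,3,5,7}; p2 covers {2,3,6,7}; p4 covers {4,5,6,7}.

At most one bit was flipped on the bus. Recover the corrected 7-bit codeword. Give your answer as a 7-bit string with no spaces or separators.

1100110

s1 (pos 1,3,5,7): 1⊕0⊕1⊕0 = 0
s2 (pos 2,3,6,7): 1⊕0⊕0⊕0 = 1
s4 (pos 4,5,6,7): 0⊕1⊕0⊕0 = 1
Syndrome s4…s1 = 110 → error at position 6.
Flip position 6: 1100100 → 1100110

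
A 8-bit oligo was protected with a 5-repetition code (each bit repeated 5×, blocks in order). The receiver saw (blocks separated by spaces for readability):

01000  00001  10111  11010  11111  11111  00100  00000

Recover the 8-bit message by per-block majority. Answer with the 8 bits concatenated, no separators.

Block 1 (01000): 1 one → 0
Block 2 (00001): 1 one → 0
Block 3 (10111): 4 ones → 1
Block 4 (11010): 3 ones → 1
Block 5 (11111): 5 ones → 1
Block 6 (11111): 5 ones → 1
Block 7 (00100): 1 one → 0
Block 8 (00000): 0 ones → 0

00111100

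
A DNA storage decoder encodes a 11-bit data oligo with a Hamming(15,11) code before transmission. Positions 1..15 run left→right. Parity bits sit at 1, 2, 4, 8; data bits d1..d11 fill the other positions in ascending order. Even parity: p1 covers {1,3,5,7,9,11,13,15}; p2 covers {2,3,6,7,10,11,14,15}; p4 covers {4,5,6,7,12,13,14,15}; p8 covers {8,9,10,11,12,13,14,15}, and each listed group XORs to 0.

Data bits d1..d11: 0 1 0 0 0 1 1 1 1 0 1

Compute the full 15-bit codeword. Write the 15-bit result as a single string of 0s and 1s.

Place data at non-parity positions: p1 p2 0 p4 1 0 0 p8 0 1 1 1 1 0 1
p1 (pos 1,3,5,7,9,11,13,15): XOR of data positions = 0⊕1⊕0⊕0⊕1⊕1⊕1 = 0
p2 (pos 2,3,6,7,10,11,14,15): XOR of data positions = 0⊕0⊕0⊕1⊕1⊕0⊕1 = 1
p4 (pos 4,5,6,7,12,13,14,15): XOR of data positions = 1⊕0⊕0⊕1⊕1⊕0⊕1 = 0
p8 (pos 8,9,10,11,12,13,14,15): XOR of data positions = 0⊕1⊕1⊕1⊕1⊕0⊕1 = 1
Codeword: 010010010111101

010010010111101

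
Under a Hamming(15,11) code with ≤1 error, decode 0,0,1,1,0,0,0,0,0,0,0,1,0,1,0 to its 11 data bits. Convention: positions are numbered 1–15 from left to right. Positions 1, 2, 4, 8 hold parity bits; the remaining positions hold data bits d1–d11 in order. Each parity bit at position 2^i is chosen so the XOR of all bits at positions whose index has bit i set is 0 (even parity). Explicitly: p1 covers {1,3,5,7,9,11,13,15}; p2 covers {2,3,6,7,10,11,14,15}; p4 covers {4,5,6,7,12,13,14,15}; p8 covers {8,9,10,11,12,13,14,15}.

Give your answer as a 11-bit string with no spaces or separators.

11000001010

s1 (pos 1,3,5,7,9,11,13,15): 0⊕1⊕0⊕0⊕0⊕0⊕0⊕0 = 1
s2 (pos 2,3,6,7,10,11,14,15): 0⊕1⊕0⊕0⊕0⊕0⊕1⊕0 = 0
s4 (pos 4,5,6,7,12,13,14,15): 1⊕0⊕0⊕0⊕1⊕0⊕1⊕0 = 1
s8 (pos 8,9,10,11,12,13,14,15): 0⊕0⊕0⊕0⊕1⊕0⊕1⊕0 = 0
Syndrome s8…s1 = 0101 → error at position 5.
Flip position 5: 001100000001010 → 001110000001010
Read data bits from positions 3,5,6,7,9,10,11,12,13,14,15: 11000001010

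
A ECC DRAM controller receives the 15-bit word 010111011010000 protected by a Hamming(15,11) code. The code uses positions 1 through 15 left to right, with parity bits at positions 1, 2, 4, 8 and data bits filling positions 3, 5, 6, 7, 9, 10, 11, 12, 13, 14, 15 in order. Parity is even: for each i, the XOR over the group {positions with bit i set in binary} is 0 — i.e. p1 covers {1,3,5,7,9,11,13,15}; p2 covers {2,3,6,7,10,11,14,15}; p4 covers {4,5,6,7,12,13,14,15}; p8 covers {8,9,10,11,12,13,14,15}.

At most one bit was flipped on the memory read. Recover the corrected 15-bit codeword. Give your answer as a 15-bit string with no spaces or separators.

s1 (pos 1,3,5,7,9,11,13,15): 0⊕0⊕1⊕0⊕1⊕1⊕0⊕0 = 1
s2 (pos 2,3,6,7,10,11,14,15): 1⊕0⊕1⊕0⊕0⊕1⊕0⊕0 = 1
s4 (pos 4,5,6,7,12,13,14,15): 1⊕1⊕1⊕0⊕0⊕0⊕0⊕0 = 1
s8 (pos 8,9,10,11,12,13,14,15): 1⊕1⊕0⊕1⊕0⊕0⊕0⊕0 = 1
Syndrome s8…s1 = 1111 → error at position 15.
Flip position 15: 010111011010000 → 010111011010001

010111011010001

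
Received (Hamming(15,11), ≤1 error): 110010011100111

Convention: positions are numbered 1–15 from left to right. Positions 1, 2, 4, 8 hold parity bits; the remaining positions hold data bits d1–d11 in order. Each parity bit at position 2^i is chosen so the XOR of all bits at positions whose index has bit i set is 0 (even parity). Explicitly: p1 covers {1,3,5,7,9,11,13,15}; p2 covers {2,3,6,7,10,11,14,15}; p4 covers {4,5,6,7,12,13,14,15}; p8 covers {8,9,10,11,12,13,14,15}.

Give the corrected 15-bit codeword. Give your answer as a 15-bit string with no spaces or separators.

s1 (pos 1,3,5,7,9,11,13,15): 1⊕0⊕1⊕0⊕1⊕0⊕1⊕1 = 1
s2 (pos 2,3,6,7,10,11,14,15): 1⊕0⊕0⊕0⊕1⊕0⊕1⊕1 = 0
s4 (pos 4,5,6,7,12,13,14,15): 0⊕1⊕0⊕0⊕0⊕1⊕1⊕1 = 0
s8 (pos 8,9,10,11,12,13,14,15): 1⊕1⊕1⊕0⊕0⊕1⊕1⊕1 = 0
Syndrome s8…s1 = 0001 → error at position 1.
Flip position 1: 110010011100111 → 010010011100111

010010011100111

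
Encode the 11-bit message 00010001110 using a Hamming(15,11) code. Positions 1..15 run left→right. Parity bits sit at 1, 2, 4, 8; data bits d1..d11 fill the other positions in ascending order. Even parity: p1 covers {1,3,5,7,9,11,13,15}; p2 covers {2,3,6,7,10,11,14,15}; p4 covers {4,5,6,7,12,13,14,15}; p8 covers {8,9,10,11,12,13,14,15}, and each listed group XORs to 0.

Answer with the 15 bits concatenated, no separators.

Place data at non-parity positions: p1 p2 0 p4 0 0 1 p8 0 0 0 1 1 1 0
p1 (pos 1,3,5,7,9,11,13,15): XOR of data positions = 0⊕0⊕1⊕0⊕0⊕1⊕0 = 0
p2 (pos 2,3,6,7,10,11,14,15): XOR of data positions = 0⊕0⊕1⊕0⊕0⊕1⊕0 = 0
p4 (pos 4,5,6,7,12,13,14,15): XOR of data positions = 0⊕0⊕1⊕1⊕1⊕1⊕0 = 0
p8 (pos 8,9,10,11,12,13,14,15): XOR of data positions = 0⊕0⊕0⊕1⊕1⊕1⊕0 = 1
Codeword: 000000110001110

000000110001110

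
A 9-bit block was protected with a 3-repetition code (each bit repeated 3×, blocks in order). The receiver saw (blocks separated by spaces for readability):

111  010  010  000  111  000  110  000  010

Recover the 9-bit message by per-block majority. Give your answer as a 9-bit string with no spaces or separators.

100010100

Block 1 (111): 3 ones → 1
Block 2 (010): 1 one → 0
Block 3 (010): 1 one → 0
Block 4 (000): 0 ones → 0
Block 5 (111): 3 ones → 1
Block 6 (000): 0 ones → 0
Block 7 (110): 2 ones → 1
Block 8 (000): 0 ones → 0
Block 9 (010): 1 one → 0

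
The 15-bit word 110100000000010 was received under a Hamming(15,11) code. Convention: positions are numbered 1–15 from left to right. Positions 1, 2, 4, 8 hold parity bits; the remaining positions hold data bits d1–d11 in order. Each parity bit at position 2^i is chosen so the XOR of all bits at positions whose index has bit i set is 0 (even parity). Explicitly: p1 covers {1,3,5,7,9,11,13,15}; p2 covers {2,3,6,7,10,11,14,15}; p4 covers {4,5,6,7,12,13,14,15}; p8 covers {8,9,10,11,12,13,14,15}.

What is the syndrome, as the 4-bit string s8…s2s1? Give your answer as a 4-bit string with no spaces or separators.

s1 (pos 1,3,5,7,9,11,13,15): 1⊕0⊕0⊕0⊕0⊕0⊕0⊕0 = 1
s2 (pos 2,3,6,7,10,11,14,15): 1⊕0⊕0⊕0⊕0⊕0⊕1⊕0 = 0
s4 (pos 4,5,6,7,12,13,14,15): 1⊕0⊕0⊕0⊕0⊕0⊕1⊕0 = 0
s8 (pos 8,9,10,11,12,13,14,15): 0⊕0⊕0⊕0⊕0⊕0⊕1⊕0 = 1
Syndrome s8…s1 = 1001 → error at position 9.

1001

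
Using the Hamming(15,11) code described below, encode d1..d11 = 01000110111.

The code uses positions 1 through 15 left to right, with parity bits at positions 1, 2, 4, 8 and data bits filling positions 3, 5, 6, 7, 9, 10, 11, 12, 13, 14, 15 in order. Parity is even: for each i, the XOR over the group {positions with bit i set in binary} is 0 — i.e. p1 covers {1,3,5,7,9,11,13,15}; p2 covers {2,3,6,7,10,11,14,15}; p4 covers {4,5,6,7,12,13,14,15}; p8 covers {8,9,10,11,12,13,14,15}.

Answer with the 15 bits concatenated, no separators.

000010010110111

Place data at non-parity positions: p1 p2 0 p4 1 0 0 p8 0 1 1 0 1 1 1
p1 (pos 1,3,5,7,9,11,13,15): XOR of data positions = 0⊕1⊕0⊕0⊕1⊕1⊕1 = 0
p2 (pos 2,3,6,7,10,11,14,15): XOR of data positions = 0⊕0⊕0⊕1⊕1⊕1⊕1 = 0
p4 (pos 4,5,6,7,12,13,14,15): XOR of data positions = 1⊕0⊕0⊕0⊕1⊕1⊕1 = 0
p8 (pos 8,9,10,11,12,13,14,15): XOR of data positions = 0⊕1⊕1⊕0⊕1⊕1⊕1 = 1
Codeword: 000010010110111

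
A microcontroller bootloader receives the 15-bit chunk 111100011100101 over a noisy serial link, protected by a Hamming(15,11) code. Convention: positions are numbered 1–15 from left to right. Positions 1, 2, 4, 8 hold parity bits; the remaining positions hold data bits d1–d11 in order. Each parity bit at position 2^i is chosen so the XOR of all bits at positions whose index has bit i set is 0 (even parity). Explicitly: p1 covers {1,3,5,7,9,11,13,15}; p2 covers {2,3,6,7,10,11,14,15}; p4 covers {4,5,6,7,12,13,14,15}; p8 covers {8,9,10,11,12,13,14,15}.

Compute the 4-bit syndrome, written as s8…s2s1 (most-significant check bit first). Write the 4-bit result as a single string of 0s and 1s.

1101

s1 (pos 1,3,5,7,9,11,13,15): 1⊕1⊕0⊕0⊕1⊕0⊕1⊕1 = 1
s2 (pos 2,3,6,7,10,11,14,15): 1⊕1⊕0⊕0⊕1⊕0⊕0⊕1 = 0
s4 (pos 4,5,6,7,12,13,14,15): 1⊕0⊕0⊕0⊕0⊕1⊕0⊕1 = 1
s8 (pos 8,9,10,11,12,13,14,15): 1⊕1⊕1⊕0⊕0⊕1⊕0⊕1 = 1
Syndrome s8…s1 = 1101 → error at position 13.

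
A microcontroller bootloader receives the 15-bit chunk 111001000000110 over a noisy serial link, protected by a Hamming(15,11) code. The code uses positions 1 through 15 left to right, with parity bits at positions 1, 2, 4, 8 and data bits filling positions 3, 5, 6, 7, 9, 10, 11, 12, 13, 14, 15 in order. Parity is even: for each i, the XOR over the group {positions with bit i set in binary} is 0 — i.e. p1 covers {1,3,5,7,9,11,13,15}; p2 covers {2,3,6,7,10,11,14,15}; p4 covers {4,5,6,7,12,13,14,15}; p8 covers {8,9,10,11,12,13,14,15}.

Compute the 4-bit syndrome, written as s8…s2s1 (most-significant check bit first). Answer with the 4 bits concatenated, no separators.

s1 (pos 1,3,5,7,9,11,13,15): 1⊕1⊕0⊕0⊕0⊕0⊕1⊕0 = 1
s2 (pos 2,3,6,7,10,11,14,15): 1⊕1⊕1⊕0⊕0⊕0⊕1⊕0 = 0
s4 (pos 4,5,6,7,12,13,14,15): 0⊕0⊕1⊕0⊕0⊕1⊕1⊕0 = 1
s8 (pos 8,9,10,11,12,13,14,15): 0⊕0⊕0⊕0⊕0⊕1⊕1⊕0 = 0
Syndrome s8…s1 = 0101 → error at position 5.

0101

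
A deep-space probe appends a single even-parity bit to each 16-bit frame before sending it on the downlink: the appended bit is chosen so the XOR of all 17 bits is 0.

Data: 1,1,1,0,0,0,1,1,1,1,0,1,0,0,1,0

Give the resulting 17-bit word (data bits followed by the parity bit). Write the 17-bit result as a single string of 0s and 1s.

XOR of the 16 data bits: 1⊕1⊕1⊕0⊕0⊕0⊕1⊕1⊕1⊕1⊕0⊕1⊕0⊕0⊕1⊕0 = 1
Parity bit = 1 (so all 17 bits XOR to 0).

11100011110100101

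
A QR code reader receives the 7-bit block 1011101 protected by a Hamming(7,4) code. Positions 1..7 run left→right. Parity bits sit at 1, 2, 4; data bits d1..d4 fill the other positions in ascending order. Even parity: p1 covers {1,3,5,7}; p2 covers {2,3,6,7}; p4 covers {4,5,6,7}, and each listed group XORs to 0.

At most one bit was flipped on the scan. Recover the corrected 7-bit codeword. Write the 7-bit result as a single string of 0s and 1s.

s1 (pos 1,3,5,7): 1⊕1⊕1⊕1 = 0
s2 (pos 2,3,6,7): 0⊕1⊕0⊕1 = 0
s4 (pos 4,5,6,7): 1⊕1⊕0⊕1 = 1
Syndrome s4…s1 = 100 → error at position 4.
Flip position 4: 1011101 → 1010101

1010101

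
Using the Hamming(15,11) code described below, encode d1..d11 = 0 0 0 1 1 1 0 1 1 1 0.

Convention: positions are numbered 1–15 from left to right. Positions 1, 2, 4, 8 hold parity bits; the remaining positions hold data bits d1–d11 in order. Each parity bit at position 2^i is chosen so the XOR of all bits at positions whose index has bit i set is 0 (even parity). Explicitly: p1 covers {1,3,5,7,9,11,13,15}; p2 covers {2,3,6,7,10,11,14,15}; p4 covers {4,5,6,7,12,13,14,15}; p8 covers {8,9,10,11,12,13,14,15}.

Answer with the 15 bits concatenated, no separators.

Place data at non-parity positions: p1 p2 0 p4 0 0 1 p8 1 1 0 1 1 1 0
p1 (pos 1,3,5,7,9,11,13,15): XOR of data positions = 0⊕0⊕1⊕1⊕0⊕1⊕0 = 1
p2 (pos 2,3,6,7,10,11,14,15): XOR of data positions = 0⊕0⊕1⊕1⊕0⊕1⊕0 = 1
p4 (pos 4,5,6,7,12,13,14,15): XOR of data positions = 0⊕0⊕1⊕1⊕1⊕1⊕0 = 0
p8 (pos 8,9,10,11,12,13,14,15): XOR of data positions = 1⊕1⊕0⊕1⊕1⊕1⊕0 = 1
Codeword: 110000111101110

110000111101110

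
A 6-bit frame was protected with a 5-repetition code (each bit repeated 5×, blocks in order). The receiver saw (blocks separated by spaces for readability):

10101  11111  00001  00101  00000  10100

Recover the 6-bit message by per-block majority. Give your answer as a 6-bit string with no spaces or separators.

Block 1 (10101): 3 ones → 1
Block 2 (11111): 5 ones → 1
Block 3 (00001): 1 one → 0
Block 4 (00101): 2 ones → 0
Block 5 (00000): 0 ones → 0
Block 6 (10100): 2 ones → 0

110000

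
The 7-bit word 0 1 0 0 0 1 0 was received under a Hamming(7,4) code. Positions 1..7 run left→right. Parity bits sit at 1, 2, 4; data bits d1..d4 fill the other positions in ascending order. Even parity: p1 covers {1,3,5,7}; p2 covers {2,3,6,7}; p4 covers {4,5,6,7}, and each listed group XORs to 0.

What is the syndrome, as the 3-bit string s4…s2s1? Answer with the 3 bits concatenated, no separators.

100

s1 (pos 1,3,5,7): 0⊕0⊕0⊕0 = 0
s2 (pos 2,3,6,7): 1⊕0⊕1⊕0 = 0
s4 (pos 4,5,6,7): 0⊕0⊕1⊕0 = 1
Syndrome s4…s1 = 100 → error at position 4.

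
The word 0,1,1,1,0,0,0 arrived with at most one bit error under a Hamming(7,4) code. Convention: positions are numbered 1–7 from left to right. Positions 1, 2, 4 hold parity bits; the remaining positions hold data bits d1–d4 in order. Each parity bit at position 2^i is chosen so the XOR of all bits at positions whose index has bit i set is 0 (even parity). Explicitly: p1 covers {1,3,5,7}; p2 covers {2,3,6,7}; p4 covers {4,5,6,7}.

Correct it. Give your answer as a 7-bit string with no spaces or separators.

s1 (pos 1,3,5,7): 0⊕1⊕0⊕0 = 1
s2 (pos 2,3,6,7): 1⊕1⊕0⊕0 = 0
s4 (pos 4,5,6,7): 1⊕0⊕0⊕0 = 1
Syndrome s4…s1 = 101 → error at position 5.
Flip position 5: 0111000 → 0111100

0111100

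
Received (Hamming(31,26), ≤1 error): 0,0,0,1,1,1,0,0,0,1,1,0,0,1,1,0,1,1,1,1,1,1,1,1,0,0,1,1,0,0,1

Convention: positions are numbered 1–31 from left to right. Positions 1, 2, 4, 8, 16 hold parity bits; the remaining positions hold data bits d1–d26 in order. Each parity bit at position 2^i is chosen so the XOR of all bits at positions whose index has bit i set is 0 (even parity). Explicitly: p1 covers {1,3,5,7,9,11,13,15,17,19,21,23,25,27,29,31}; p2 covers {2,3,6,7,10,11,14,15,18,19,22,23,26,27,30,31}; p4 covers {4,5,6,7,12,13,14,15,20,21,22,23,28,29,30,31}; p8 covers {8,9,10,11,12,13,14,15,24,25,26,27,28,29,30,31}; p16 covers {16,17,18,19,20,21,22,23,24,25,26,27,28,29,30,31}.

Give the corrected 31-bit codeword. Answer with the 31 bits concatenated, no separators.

s1 (pos 1,3,5,7,9,11,13,15,17,19,21,23,25,27,29,31): 0⊕0⊕1⊕0⊕0⊕1⊕0⊕1⊕1⊕1⊕1⊕1⊕0⊕1⊕0⊕1 = 1
s2 (pos 2,3,6,7,10,11,14,15,18,19,22,23,26,27,30,31): 0⊕0⊕1⊕0⊕1⊕1⊕1⊕1⊕1⊕1⊕1⊕1⊕0⊕1⊕0⊕1 = 1
s4 (pos 4,5,6,7,12,13,14,15,20,21,22,23,28,29,30,31): 1⊕1⊕1⊕0⊕0⊕0⊕1⊕1⊕1⊕1⊕1⊕1⊕1⊕0⊕0⊕1 = 1
s8 (pos 8,9,10,11,12,13,14,15,24,25,26,27,28,29,30,31): 0⊕0⊕1⊕1⊕0⊕0⊕1⊕1⊕1⊕0⊕0⊕1⊕1⊕0⊕0⊕1 = 0
s16 (pos 16,17,18,19,20,21,22,23,24,25,26,27,28,29,30,31): 0⊕1⊕1⊕1⊕1⊕1⊕1⊕1⊕1⊕0⊕0⊕1⊕1⊕0⊕0⊕1 = 1
Syndrome s16…s1 = 10111 → error at position 23.
Flip position 23: 0001110001100110111111110011001 → 0001110001100110111111010011001

0001110001100110111111010011001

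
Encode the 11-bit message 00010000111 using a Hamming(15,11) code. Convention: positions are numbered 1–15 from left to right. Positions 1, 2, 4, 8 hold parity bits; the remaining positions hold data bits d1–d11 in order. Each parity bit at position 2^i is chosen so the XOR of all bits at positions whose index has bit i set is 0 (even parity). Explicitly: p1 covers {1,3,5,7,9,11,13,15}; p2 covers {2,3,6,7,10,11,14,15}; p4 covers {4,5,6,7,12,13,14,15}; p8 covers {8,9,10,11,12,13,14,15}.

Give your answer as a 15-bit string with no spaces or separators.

Place data at non-parity positions: p1 p2 0 p4 0 0 1 p8 0 0 0 0 1 1 1
p1 (pos 1,3,5,7,9,11,13,15): XOR of data positions = 0⊕0⊕1⊕0⊕0⊕1⊕1 = 1
p2 (pos 2,3,6,7,10,11,14,15): XOR of data positions = 0⊕0⊕1⊕0⊕0⊕1⊕1 = 1
p4 (pos 4,5,6,7,12,13,14,15): XOR of data positions = 0⊕0⊕1⊕0⊕1⊕1⊕1 = 0
p8 (pos 8,9,10,11,12,13,14,15): XOR of data positions = 0⊕0⊕0⊕0⊕1⊕1⊕1 = 1
Codeword: 110000110000111

110000110000111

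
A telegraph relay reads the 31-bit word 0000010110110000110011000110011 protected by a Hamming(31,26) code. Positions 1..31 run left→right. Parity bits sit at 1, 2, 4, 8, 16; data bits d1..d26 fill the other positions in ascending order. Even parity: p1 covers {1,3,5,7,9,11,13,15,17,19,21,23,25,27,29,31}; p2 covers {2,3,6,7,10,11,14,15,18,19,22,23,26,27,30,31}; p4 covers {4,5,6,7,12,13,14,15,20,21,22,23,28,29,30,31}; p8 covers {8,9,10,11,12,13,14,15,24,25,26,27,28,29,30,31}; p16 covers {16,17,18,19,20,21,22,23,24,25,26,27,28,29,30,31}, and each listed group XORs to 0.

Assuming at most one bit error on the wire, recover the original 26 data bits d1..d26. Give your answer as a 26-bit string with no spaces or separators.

s1 (pos 1,3,5,7,9,11,13,15,17,19,21,23,25,27,29,31): 0⊕0⊕0⊕0⊕1⊕1⊕0⊕0⊕1⊕0⊕1⊕0⊕0⊕1⊕0⊕1 = 0
s2 (pos 2,3,6,7,10,11,14,15,18,19,22,23,26,27,30,31): 0⊕0⊕1⊕0⊕0⊕1⊕0⊕0⊕1⊕0⊕1⊕0⊕1⊕1⊕1⊕1 = 0
s4 (pos 4,5,6,7,12,13,14,15,20,21,22,23,28,29,30,31): 0⊕0⊕1⊕0⊕1⊕0⊕0⊕0⊕0⊕1⊕1⊕0⊕0⊕0⊕1⊕1 = 0
s8 (pos 8,9,10,11,12,13,14,15,24,25,26,27,28,29,30,31): 1⊕1⊕0⊕1⊕1⊕0⊕0⊕0⊕0⊕0⊕1⊕1⊕0⊕0⊕1⊕1 = 0
s16 (pos 16,17,18,19,20,21,22,23,24,25,26,27,28,29,30,31): 0⊕1⊕1⊕0⊕0⊕1⊕1⊕0⊕0⊕0⊕1⊕1⊕0⊕0⊕1⊕1 = 0
Syndrome s16…s1 = 00000 → no error.
Read data bits from positions 3,5,6,7,9,10,11,12,13,14,15,17,18,19,20,21,22,23,24,25,26,27,28,29,30,31: 00101011000110011000110011

00101011000110011000110011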